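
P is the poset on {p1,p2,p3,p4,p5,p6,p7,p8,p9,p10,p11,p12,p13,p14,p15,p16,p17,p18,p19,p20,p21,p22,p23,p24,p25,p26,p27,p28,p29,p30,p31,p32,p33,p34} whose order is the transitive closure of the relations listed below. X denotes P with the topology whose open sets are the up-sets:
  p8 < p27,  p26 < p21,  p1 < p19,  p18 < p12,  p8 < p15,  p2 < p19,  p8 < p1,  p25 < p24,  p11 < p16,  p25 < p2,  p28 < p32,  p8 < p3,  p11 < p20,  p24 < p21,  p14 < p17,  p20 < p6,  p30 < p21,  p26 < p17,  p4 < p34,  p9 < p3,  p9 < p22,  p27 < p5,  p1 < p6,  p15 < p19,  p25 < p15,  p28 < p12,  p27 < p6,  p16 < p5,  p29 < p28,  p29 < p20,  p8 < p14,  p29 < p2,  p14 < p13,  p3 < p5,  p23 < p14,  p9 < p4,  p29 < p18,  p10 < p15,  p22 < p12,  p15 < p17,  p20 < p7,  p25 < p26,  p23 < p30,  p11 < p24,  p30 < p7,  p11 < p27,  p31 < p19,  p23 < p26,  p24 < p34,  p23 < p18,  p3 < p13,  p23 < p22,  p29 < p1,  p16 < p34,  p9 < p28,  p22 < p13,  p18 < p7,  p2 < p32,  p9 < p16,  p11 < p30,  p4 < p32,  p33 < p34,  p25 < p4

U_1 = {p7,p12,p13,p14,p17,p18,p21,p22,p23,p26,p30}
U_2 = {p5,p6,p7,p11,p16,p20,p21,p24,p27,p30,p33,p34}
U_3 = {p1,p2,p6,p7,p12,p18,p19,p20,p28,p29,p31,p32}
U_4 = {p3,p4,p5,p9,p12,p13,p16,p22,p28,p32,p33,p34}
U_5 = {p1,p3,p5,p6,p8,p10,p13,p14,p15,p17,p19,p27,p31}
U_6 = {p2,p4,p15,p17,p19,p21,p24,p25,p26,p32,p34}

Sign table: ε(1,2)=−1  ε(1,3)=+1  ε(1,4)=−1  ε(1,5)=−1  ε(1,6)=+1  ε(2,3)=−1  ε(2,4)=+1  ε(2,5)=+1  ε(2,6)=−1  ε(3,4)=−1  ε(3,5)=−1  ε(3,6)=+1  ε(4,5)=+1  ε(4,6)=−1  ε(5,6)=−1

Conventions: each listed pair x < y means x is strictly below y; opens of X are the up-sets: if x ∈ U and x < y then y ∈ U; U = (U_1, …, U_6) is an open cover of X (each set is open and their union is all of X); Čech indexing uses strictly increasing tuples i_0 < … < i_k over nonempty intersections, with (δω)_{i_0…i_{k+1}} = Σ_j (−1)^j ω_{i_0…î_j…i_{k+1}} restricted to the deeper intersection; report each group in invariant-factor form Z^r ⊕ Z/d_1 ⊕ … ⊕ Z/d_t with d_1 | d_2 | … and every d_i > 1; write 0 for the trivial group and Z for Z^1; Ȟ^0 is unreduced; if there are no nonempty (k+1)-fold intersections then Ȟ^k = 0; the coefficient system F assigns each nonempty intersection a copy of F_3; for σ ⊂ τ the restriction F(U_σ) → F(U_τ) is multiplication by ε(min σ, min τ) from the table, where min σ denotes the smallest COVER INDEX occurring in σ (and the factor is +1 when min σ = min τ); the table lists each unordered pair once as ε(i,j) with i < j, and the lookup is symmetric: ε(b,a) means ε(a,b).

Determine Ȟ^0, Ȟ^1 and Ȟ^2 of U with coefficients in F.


cover nerve:
  U12={p7,p21,p30} U13={p7,p12,p18} U14={p12,p13,p22} U15={p13,p14,p17} U16={p17,p21,p26} U23={p6,p7,p20} U24={p5,p16,p33,p34} U25={p5,p6,p27} U26={p21,p24,p34} U34={p12,p28,p32} U35={p1,p6,p19,p31} U36={p2,p19,p32} U45={p3,p5,p13} U46={p4,p32,p34} U56={p15,p17,p19}
  U123={p7} U126={p21} U134={p12} U145={p13} U156={p17} U235={p6} U245={p5} U246={p34} U346={p32} U356={p19}
C dims 6,15,10; δ0: rk_F3 5; δ1: rk_F3 10
Ȟ^0: (6−5)−0=1 ⇒ Z/3
Ȟ^1: (15−10)−5=0 ⇒ 0
Ȟ^2: (10−0)−10=0 ⇒ 0

Ȟ^0 ≅ Z/3, Ȟ^1 ≅ 0 and Ȟ^2 ≅ 0


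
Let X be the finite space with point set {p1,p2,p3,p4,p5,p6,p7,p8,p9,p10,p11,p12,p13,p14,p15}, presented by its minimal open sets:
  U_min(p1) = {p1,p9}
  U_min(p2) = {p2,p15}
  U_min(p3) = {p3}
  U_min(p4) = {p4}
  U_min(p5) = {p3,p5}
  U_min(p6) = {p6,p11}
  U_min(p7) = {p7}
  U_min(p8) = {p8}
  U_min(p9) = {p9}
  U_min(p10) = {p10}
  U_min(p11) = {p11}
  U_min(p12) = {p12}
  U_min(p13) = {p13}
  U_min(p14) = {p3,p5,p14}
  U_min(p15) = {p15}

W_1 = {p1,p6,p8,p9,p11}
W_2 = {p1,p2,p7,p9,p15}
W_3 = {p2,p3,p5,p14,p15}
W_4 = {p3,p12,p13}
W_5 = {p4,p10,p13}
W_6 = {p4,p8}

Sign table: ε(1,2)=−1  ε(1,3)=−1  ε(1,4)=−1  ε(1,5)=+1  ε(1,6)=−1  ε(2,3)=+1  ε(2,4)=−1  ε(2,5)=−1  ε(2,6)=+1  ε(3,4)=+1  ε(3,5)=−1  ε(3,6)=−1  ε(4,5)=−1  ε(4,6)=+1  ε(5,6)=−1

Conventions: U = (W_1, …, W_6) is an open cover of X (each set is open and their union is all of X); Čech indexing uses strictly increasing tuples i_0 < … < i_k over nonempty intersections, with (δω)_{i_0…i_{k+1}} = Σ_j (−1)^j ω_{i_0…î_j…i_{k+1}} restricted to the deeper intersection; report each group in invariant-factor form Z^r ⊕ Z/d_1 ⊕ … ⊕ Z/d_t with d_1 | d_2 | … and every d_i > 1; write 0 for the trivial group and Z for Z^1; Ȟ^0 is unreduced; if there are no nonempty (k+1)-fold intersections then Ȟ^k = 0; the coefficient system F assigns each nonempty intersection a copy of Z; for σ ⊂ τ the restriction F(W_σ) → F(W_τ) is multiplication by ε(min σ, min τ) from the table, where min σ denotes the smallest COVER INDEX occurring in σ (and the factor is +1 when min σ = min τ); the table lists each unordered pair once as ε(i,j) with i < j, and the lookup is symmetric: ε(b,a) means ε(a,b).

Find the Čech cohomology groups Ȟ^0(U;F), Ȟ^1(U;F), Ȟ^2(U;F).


nerve simplices:
  W12={p1,p9} W16={p8} W23={p2,p15} W34={p3} W45={p13} W56={p4}
C dims 6,6; δ0: rk 5, SNF 1^5
degree 0: 6−5−0 = 1 → Ȟ^0 ≅ Z
degree 1: 6−0−5 = 1 → Ȟ^1 ≅ Z
degree 2: 0−0−0 = 0 → Ȟ^2 ≅ 0

Ȟ^0 = Z, Ȟ^1 = Z and Ȟ^2 = 0


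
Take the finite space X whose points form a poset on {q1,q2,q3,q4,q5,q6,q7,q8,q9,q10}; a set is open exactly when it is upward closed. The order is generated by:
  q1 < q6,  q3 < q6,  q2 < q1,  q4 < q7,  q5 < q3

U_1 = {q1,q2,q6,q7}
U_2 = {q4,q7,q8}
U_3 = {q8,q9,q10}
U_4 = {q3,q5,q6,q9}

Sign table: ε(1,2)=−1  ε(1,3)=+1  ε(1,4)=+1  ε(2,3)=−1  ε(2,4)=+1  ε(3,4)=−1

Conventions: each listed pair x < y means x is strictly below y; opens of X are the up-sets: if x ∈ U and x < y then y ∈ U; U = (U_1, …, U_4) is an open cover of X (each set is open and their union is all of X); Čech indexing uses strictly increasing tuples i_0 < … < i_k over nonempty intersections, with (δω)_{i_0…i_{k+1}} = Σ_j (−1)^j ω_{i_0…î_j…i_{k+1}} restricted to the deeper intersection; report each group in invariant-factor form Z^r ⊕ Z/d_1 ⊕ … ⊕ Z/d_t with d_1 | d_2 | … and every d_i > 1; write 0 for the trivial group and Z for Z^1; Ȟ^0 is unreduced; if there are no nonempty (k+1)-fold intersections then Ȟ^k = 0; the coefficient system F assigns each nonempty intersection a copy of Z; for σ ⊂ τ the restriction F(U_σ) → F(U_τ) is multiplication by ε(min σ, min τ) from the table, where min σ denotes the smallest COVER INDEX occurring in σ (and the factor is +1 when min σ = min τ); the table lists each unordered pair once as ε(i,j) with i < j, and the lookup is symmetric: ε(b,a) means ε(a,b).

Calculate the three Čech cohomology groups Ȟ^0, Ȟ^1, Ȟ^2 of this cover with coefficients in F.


intersection data:
  U12={q7} U14={q6} U23={q8} U34={q9}
C dims 4,4; δ0: rk 4, SNF 1^3·2
Ȟ^0 = (4 − 4) − 0 = 0, so Ȟ^0 ≅ 0
Ȟ^1 = (4 − 0) − 4 = 0 plus torsion [2], so Ȟ^1 ≅ Z/2
Ȟ^2 = (0 − 0) − 0 = 0, so Ȟ^2 ≅ 0

Ȟ^0 ≅ 0, Ȟ^1 ≅ Z/2 and Ȟ^2 ≅ 0


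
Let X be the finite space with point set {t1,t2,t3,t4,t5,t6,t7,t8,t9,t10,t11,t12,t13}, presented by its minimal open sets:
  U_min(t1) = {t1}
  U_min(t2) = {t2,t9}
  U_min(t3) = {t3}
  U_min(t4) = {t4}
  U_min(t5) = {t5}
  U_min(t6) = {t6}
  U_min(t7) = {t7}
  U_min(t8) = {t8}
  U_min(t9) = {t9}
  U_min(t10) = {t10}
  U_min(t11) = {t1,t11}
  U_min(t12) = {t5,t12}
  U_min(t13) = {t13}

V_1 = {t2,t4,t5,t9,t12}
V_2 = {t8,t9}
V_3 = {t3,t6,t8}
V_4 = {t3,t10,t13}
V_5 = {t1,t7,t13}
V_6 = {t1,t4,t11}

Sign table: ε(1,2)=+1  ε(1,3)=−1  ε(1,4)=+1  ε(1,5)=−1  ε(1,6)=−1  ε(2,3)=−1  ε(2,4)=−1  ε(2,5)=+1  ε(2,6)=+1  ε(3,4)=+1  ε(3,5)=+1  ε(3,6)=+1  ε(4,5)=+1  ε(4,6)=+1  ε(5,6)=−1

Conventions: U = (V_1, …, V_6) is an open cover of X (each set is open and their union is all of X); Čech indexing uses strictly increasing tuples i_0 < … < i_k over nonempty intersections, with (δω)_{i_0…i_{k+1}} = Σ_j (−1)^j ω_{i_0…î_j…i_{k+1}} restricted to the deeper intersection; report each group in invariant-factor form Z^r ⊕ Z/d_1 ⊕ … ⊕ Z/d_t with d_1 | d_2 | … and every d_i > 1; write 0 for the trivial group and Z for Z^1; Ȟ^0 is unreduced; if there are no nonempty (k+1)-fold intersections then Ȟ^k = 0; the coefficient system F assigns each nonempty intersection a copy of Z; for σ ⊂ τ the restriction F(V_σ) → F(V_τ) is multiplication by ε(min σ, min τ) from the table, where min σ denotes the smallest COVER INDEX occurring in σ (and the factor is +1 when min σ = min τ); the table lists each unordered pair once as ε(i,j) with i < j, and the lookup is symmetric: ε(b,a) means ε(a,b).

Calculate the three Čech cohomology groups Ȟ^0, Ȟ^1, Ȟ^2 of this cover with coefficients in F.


cover nerve:
  V12={t9} V16={t4} V23={t8} V34={t3} V45={t13} V56={t1}
C dims 6,6; δ0: rk 6, SNF 1^5·2
Ȟ^0: (6−6)−0=0 ⇒ 0
Ȟ^1: (6−0)−6=0 plus torsion [2] ⇒ Z/2
Ȟ^2: (0−0)−0=0 ⇒ 0

Ȟ^0 = 0; Ȟ^1 = Z/2; Ȟ^2 = 0


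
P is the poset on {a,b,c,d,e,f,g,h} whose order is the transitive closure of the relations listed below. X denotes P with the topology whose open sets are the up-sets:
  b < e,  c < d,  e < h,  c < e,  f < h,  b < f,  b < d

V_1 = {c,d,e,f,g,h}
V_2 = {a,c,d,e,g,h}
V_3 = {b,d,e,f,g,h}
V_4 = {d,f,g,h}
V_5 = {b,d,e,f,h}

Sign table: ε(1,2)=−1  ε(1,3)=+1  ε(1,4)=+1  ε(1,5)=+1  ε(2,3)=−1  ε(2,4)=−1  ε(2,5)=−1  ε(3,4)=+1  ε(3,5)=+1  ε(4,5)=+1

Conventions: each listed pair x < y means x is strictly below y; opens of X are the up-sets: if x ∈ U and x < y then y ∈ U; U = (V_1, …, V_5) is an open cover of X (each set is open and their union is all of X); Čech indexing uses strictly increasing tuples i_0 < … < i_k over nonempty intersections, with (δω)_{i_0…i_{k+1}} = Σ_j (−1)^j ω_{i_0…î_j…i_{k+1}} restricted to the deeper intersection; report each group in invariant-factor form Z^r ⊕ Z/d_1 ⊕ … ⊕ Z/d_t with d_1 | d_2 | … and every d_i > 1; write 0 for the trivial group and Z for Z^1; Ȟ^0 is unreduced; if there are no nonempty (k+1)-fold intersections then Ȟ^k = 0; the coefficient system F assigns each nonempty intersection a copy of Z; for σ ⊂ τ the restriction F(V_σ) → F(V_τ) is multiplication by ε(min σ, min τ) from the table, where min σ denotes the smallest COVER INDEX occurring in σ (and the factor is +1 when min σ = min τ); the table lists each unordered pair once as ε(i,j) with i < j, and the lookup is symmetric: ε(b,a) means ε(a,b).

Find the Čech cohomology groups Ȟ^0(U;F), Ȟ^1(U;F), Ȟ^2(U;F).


nonempty intersections:
  V12={c,d,e,g,h} V13={d,e,f,g,h} V14={d,f,g,h} V15={d,e,f,h} V23={d,e,g,h} V24={d,g,h} V25={d,e,h} V34={d,f,g,h} V35={b,d,e,f,h} V45={d,f,h}
  V123={d,e,g,h} V124={d,g,h} V125={d,e,h} V134={d,f,g,h} V135={d,e,f,h} V145={d,f,h} V234={d,g,h} V235={d,e,h} V245={d,h} V345={d,f,h}
  V1234={d,g,h} V1235={d,e,h} V1245={d,h} V1345={d,f,h} V2345={d,h}
  V12345={d,h}
C dims 5,10,10,5; δ0: rk 4, SNF 1^4; δ1: rk 6, SNF 1^6; δ2: rk 4, SNF 1^4
Ȟ^0: (5−4)−0=1 ⇒ Z
Ȟ^1: (10−6)−4=0 ⇒ 0
Ȟ^2: (10−4)−6=0 ⇒ 0

Ȟ^0(U;F) ≅ Z; Ȟ^1(U;F) ≅ 0; Ȟ^2(U;F) ≅ 0


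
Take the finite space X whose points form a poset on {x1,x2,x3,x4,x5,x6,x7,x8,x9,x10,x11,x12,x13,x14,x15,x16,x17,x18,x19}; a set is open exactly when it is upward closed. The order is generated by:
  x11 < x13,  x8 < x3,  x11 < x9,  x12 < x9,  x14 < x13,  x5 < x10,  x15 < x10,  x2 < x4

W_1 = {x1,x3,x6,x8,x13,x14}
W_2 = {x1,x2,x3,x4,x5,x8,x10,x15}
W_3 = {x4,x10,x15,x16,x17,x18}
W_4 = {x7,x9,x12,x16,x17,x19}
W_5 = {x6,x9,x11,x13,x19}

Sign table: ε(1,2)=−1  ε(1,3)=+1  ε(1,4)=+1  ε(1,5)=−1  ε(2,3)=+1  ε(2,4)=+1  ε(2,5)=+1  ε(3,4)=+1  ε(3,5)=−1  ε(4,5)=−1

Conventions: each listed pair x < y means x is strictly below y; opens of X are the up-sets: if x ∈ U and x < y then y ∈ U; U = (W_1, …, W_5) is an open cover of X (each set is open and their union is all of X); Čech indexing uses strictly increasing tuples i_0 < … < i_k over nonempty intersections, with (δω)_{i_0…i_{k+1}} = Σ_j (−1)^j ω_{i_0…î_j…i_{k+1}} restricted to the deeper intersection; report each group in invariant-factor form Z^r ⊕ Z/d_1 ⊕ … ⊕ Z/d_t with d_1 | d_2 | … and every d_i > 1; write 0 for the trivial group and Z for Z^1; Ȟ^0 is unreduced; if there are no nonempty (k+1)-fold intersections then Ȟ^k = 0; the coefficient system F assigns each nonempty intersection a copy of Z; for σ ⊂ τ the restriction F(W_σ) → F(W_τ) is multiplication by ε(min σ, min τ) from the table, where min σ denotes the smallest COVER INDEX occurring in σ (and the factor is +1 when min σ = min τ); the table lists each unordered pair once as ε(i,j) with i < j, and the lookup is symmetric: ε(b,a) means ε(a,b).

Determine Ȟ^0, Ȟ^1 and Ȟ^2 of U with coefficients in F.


nerve simplices:
  W12={x1,x3,x8} W15={x6,x13} W23={x4,x10,x15} W34={x16,x17} W45={x9,x19}
C dims 5,5; δ0: rk 5, SNF 1^4·2
degree 0: 5−5−0 = 0 → Ȟ^0 ≅ 0
degree 1: 5−0−5 = 0 plus torsion [2] → Ȟ^1 ≅ Z/2
degree 2: 0−0−0 = 0 → Ȟ^2 ≅ 0

Ȟ^0(U;F) ≅ 0, Ȟ^1(U;F) ≅ Z/2 and Ȟ^2(U;F) ≅ 0


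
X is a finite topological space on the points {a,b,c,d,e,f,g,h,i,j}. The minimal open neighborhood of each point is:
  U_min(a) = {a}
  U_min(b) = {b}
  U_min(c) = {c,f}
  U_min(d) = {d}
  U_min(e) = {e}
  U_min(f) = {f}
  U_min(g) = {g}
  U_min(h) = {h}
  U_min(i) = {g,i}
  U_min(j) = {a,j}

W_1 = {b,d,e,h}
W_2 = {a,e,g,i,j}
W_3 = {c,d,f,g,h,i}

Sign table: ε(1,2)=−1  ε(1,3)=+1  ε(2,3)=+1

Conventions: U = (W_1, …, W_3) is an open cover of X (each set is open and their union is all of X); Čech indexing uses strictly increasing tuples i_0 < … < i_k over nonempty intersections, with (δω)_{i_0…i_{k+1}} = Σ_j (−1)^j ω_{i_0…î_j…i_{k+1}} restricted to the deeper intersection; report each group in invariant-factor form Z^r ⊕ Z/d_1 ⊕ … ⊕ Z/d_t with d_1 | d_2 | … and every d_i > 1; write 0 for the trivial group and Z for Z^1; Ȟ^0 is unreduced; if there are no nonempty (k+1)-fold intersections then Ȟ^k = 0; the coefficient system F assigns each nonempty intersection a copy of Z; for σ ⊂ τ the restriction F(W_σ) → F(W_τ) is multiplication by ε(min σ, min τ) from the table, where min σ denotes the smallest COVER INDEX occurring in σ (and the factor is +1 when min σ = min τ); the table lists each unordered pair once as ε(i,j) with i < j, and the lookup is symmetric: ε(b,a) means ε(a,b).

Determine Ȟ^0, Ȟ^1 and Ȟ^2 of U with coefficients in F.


Ȟ^0 = 0, Ȟ^1 = Z/2 and Ȟ^2 = 0

nonempty intersections:
  W12={e} W13={d,h} W23={g,i}
C dims 3,3; δ0: rk 3, SNF 1^2·2
Ȟ^0: (3−3)−0=0 ⇒ 0
Ȟ^1: (3−0)−3=0 plus torsion [2] ⇒ Z/2
Ȟ^2: (0−0)−0=0 ⇒ 0


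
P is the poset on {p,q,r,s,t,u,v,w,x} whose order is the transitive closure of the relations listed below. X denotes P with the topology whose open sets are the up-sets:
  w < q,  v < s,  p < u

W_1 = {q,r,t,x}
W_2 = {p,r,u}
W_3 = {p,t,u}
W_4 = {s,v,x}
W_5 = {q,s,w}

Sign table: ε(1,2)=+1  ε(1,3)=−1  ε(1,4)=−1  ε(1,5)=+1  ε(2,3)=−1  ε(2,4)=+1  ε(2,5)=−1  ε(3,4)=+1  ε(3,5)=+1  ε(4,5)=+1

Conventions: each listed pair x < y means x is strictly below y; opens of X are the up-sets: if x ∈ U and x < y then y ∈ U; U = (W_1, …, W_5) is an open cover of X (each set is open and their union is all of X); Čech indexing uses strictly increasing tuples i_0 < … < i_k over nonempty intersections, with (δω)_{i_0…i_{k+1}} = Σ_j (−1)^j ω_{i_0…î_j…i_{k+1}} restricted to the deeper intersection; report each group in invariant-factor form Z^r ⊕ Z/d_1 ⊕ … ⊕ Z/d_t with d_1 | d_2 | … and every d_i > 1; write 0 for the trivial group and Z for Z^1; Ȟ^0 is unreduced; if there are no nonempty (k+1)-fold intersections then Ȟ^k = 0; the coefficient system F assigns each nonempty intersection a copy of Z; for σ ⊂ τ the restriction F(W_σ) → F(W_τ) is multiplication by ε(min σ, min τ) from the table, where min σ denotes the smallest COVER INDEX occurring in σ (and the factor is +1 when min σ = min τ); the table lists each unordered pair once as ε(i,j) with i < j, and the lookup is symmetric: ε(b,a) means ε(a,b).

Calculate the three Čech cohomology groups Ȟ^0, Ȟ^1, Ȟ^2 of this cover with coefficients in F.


cover nerve:
  W12={r} W13={t} W14={x} W15={q} W23={p,u} W45={s}
C dims 5,6; δ0: rk 5, SNF 1^4·2
Ȟ^0: (5−5)−0=0 ⇒ 0
Ȟ^1: (6−0)−5=1 plus torsion [2] ⇒ Z ⊕ Z/2
Ȟ^2: (0−0)−0=0 ⇒ 0

Ȟ^0(U;F) ≅ 0, Ȟ^1(U;F) ≅ Z ⊕ Z/2 and Ȟ^2(U;F) ≅ 0


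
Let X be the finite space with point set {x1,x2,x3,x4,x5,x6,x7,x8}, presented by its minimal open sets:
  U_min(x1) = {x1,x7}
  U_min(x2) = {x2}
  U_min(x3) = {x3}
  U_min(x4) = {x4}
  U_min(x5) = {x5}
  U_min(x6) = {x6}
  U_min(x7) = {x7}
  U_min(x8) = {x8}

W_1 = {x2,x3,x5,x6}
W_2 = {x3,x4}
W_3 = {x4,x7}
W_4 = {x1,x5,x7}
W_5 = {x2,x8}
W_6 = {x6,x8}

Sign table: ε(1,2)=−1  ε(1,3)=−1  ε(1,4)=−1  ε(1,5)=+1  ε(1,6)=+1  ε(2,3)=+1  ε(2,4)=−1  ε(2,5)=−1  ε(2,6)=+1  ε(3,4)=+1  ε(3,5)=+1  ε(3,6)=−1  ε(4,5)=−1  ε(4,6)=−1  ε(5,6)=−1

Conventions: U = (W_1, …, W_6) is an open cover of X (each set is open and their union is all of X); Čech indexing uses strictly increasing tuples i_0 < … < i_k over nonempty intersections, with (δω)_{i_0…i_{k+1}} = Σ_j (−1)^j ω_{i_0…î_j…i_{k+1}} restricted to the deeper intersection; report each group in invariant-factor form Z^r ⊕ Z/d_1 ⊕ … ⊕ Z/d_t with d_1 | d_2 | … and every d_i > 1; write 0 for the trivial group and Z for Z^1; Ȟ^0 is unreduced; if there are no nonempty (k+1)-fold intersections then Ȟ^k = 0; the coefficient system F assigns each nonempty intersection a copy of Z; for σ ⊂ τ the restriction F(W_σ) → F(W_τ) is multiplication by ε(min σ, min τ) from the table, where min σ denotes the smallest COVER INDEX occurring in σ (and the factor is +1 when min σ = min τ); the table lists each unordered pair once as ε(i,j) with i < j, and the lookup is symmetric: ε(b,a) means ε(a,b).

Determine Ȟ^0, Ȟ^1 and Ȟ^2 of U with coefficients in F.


Ȟ^0 = 0,  Ȟ^1 = Z ⊕ Z/2,  Ȟ^2 = 0

nerve of the cover:
  W12={x3} W14={x5} W15={x2} W16={x6} W23={x4} W34={x7} W56={x8}
C dims 6,7; δ0: rk 6, SNF 1^5·2
Ȟ^0 = (6 − 6) − 0 = 0, so Ȟ^0 ≅ 0
Ȟ^1 = (7 − 0) − 6 = 1 plus torsion [2], so Ȟ^1 ≅ Z ⊕ Z/2
Ȟ^2 = (0 − 0) − 0 = 0, so Ȟ^2 ≅ 0


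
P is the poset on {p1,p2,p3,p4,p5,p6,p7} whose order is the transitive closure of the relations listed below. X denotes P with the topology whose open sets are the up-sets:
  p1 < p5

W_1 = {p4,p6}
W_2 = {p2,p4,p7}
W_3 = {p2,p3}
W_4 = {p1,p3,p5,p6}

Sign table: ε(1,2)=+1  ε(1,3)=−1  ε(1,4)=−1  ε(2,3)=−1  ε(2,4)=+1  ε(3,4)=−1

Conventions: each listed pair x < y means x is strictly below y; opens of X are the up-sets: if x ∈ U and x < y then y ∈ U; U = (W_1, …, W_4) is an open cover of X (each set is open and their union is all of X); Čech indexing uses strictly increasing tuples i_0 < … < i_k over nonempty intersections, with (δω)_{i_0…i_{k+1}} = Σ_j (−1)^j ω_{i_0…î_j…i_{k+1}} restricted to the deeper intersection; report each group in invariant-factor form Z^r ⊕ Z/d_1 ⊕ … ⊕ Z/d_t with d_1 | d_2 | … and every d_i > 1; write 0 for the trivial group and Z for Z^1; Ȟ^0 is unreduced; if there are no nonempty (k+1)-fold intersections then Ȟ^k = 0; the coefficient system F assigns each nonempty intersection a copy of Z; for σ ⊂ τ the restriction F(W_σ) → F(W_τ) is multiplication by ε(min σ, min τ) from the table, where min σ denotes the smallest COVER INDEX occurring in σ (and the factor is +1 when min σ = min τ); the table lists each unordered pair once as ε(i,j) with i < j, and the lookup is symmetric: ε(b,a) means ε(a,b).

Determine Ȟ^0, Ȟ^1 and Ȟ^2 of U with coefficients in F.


cover nerve:
  W12={p4} W14={p6} W23={p2} W34={p3}
C dims 4,4; δ0: rk 4, SNF 1^3·2
Ȟ^0: (4−4)−0=0 ⇒ 0
Ȟ^1: (4−0)−4=0 plus torsion [2] ⇒ Z/2
Ȟ^2: (0−0)−0=0 ⇒ 0

Ȟ^0(U;F) ≅ 0; Ȟ^1(U;F) ≅ Z/2; Ȟ^2(U;F) ≅ 0


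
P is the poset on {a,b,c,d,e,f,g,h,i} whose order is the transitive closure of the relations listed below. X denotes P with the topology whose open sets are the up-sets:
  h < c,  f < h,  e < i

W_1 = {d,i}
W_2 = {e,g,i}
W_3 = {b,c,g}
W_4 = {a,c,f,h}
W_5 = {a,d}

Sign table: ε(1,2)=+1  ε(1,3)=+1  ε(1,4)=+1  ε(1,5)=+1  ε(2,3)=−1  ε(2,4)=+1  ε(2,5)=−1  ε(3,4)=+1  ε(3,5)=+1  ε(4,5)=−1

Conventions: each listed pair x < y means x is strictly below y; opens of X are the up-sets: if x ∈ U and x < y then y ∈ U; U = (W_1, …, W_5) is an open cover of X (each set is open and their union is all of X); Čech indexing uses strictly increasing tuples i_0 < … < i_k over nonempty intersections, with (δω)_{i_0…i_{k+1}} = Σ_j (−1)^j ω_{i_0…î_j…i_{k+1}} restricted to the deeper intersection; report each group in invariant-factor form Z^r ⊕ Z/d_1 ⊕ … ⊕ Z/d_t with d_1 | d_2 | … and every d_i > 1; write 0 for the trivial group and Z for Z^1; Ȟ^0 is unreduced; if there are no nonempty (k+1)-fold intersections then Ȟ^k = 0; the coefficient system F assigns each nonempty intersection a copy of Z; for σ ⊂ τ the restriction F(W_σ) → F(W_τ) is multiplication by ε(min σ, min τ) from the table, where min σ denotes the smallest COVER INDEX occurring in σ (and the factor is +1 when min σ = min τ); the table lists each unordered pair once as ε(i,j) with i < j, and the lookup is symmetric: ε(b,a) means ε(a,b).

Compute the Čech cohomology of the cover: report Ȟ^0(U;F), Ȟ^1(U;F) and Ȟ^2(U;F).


Ȟ^0 = Z, Ȟ^1 = Z and Ȟ^2 = 0

intersection data:
  W12={i} W15={d} W23={g} W34={c} W45={a}
C dims 5,5; δ0: rk 4, SNF 1^4
Ȟ^0 = (5 − 4) − 0 = 1, so Ȟ^0 ≅ Z
Ȟ^1 = (5 − 0) − 4 = 1, so Ȟ^1 ≅ Z
Ȟ^2 = (0 − 0) − 0 = 0, so Ȟ^2 ≅ 0


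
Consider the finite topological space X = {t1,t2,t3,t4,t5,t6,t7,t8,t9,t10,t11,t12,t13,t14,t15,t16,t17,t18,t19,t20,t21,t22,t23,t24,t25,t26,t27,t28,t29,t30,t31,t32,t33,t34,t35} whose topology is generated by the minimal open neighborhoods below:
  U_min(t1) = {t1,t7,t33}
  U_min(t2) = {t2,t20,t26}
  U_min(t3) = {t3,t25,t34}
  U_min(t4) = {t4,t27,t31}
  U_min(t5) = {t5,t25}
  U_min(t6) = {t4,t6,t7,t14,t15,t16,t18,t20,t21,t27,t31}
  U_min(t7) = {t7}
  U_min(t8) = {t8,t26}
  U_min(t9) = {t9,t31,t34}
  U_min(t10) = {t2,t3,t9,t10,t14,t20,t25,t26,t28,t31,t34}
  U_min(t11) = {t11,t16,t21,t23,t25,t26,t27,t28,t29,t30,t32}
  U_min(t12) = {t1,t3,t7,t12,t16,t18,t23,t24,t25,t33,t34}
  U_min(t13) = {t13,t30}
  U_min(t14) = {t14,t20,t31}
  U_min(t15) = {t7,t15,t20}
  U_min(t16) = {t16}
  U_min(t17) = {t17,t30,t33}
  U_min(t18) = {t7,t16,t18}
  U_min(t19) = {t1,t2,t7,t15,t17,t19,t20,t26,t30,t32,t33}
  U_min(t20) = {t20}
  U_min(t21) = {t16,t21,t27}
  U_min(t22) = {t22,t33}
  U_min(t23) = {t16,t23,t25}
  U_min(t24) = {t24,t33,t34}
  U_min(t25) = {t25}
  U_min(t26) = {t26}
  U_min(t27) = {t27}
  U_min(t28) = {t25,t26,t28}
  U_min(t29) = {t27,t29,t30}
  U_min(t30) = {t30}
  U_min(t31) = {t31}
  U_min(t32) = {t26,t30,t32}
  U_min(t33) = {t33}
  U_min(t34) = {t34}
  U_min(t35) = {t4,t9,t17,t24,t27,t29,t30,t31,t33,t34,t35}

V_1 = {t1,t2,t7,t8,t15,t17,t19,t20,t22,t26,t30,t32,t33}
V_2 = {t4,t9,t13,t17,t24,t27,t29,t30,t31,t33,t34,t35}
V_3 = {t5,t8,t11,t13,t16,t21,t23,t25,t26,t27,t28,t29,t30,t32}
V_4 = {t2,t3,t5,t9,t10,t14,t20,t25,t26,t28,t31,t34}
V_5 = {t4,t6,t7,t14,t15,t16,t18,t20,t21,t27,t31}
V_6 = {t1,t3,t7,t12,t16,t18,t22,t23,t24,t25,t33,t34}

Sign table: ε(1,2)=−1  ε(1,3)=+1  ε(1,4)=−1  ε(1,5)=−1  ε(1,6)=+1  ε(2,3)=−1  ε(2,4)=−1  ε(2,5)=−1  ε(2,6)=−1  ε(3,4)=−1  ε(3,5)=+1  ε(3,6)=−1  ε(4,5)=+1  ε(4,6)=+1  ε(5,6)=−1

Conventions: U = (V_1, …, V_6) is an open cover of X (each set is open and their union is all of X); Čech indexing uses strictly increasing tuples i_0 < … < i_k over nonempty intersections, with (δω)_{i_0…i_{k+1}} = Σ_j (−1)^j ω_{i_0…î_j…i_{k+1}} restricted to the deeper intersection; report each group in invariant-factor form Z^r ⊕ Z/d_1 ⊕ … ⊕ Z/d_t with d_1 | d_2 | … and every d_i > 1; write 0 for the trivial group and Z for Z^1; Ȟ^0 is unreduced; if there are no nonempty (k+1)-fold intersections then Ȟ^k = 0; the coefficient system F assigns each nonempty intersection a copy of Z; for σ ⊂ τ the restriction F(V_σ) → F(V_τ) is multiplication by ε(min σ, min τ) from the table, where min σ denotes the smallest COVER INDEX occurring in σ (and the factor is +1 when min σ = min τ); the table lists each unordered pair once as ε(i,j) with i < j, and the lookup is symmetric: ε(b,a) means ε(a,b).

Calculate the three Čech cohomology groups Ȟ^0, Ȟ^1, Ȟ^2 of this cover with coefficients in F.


nerve of the cover:
  V12={t17,t30,t33} V13={t8,t26,t30,t32} V14={t2,t20,t26} V15={t7,t15,t20} V16={t1,t7,t22,t33} V23={t13,t27,t29,t30} V24={t9,t31,t34} V25={t4,t27,t31} V26={t24,t33,t34} V34={t5,t25,t26,t28} V35={t16,t21,t27} V36={t16,t23,t25} V45={t14,t20,t31} V46={t3,t25,t34} V56={t7,t16,t18}
  V123={t30} V126={t33} V134={t26} V145={t20} V156={t7} V235={t27} V245={t31} V246={t34} V346={t25} V356={t16}
C dims 6,15,10; δ0: rk 6, SNF 1^5·2; δ1: rk 9, SNF 1^9
Ȟ^0 = (6 − 6) − 0 = 0, so Ȟ^0 ≅ 0
Ȟ^1 = (15 − 9) − 6 = 0 plus torsion [2], so Ȟ^1 ≅ Z/2
Ȟ^2 = (10 − 0) − 9 = 1, so Ȟ^2 ≅ Z

Ȟ^0 ≅ 0, Ȟ^1 ≅ Z/2 and Ȟ^2 ≅ Z


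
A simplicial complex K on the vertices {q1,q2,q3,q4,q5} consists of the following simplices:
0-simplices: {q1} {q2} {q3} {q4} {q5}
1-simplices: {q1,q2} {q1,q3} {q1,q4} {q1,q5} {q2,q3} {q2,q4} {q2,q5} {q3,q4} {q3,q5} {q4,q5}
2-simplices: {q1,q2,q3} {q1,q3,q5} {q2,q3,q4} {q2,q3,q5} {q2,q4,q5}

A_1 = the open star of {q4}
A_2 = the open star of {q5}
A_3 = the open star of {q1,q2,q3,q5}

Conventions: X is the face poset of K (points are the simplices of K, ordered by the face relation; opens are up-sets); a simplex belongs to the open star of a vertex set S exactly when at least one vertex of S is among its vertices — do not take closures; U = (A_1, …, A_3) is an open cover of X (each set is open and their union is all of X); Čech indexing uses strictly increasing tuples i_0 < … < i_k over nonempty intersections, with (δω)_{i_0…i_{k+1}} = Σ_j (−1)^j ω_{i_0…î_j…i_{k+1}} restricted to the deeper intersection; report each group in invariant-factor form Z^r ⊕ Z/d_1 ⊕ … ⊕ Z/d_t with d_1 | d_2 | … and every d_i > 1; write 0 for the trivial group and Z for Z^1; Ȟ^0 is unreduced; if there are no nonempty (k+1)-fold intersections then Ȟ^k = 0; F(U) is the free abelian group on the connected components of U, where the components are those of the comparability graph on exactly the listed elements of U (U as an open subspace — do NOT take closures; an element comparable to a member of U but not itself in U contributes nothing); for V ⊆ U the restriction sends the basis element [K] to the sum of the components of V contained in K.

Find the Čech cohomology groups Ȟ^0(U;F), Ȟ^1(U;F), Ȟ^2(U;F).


cover nerve:
  A1={{q4},{q1,q4},{q2,q4},{q3,q4},{q4,q5},{q2,q3,q4},{q2,q4,q5}} A2={{q5},{q1,q5},{q2,q5},{q3,q5},{q4,q5},{q1,q3,q5},{q2,q3,q5},{q2,q4,q5}} A3={{q1},{q2},{q3},{q5},{q1,q2},{q1,q3},{q1,q4},{q1,q5},{q2,q3},{q2,q4},{q2,q5},{q3,q4},{q3,q5},{q4,q5},{q1,q2,q3},{q1,q3,q5},{q2,q3,q4},{q2,q3,q5},{q2,q4,q5}}
  A12={{q4,q5},{q2,q4,q5}} A13={{q1,q4},{q2,q4},{q3,q4},{q4,q5},{q2,q3,q4},{q2,q4,q5}} A23={{q5},{q1,q5},{q2,q5},{q3,q5},{q4,q5},{q1,q3,q5},{q2,q3,q5},{q2,q4,q5}}
  A123={{q4,q5},{q2,q4,q5}}
components per intersection:
  A1: {{q4},{q1,q4},{q2,q4},{q3,q4},{q4,q5},{q2,q3,q4},{q2,q4,q5}}
  A2: {{q5},{q1,q5},{q2,q5},{q3,q5},{q4,q5},{q1,q3,q5},{q2,q3,q5},{q2,q4,q5}}
  A3: {{q1},{q2},{q3},{q5},{q1,q2},{q1,q3},{q1,q4},{q1,q5},{q2,q3},{q2,q4},{q2,q5},{q3,q4},{q3,q5},{q4,q5},{q1,q2,q3},{q1,q3,q5},{q2,q3,q4},{q2,q3,q5},{q2,q4,q5}}
  A12: {{q4,q5},{q2,q4,q5}}
  A13: {{q1,q4}} {{q2,q4},{q3,q4},{q4,q5},{q2,q3,q4},{q2,q4,q5}}
  A23: {{q5},{q1,q5},{q2,q5},{q3,q5},{q4,q5},{q1,q3,q5},{q2,q3,q5},{q2,q4,q5}}
  A123: {{q4,q5},{q2,q4,q5}}
C dims 3,4,1; δ0: rk 2, SNF 1^2; δ1: rk 1, SNF 1^1
Ȟ^0: (3−2)−0=1 ⇒ Z
Ȟ^1: (4−1)−2=1 ⇒ Z
Ȟ^2: (1−0)−1=0 ⇒ 0

Ȟ^0 ≅ Z; Ȟ^1 ≅ Z; Ȟ^2 ≅ 0


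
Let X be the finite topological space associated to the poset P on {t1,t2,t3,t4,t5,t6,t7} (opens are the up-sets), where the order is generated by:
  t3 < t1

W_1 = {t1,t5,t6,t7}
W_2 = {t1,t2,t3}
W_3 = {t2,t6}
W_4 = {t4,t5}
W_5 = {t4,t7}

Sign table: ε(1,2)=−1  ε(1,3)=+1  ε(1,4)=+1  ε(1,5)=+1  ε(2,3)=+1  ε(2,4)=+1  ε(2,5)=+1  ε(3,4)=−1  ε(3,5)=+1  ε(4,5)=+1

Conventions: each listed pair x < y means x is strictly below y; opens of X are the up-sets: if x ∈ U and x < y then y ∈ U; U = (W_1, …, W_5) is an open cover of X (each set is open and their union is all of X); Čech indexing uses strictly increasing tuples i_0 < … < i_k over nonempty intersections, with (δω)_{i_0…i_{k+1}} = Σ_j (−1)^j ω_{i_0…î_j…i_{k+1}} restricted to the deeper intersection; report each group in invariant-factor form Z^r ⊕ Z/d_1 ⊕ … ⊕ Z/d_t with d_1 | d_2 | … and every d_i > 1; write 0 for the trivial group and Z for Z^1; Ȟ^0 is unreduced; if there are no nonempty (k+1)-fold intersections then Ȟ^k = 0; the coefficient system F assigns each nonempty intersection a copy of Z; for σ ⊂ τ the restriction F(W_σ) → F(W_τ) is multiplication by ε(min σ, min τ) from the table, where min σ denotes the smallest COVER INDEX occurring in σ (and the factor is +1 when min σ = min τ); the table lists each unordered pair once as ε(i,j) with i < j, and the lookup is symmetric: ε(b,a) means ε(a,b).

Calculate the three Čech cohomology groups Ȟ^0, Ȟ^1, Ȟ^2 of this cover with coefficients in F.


Ȟ^0 ≅ 0,  Ȟ^1 ≅ Z ⊕ Z/2,  Ȟ^2 ≅ 0

intersection data:
  W12={t1} W13={t6} W14={t5} W15={t7} W23={t2} W45={t4}
C dims 5,6; δ0: rk 5, SNF 1^4·2
Ȟ^0 = (5 − 5) − 0 = 0, so Ȟ^0 ≅ 0
Ȟ^1 = (6 − 0) − 5 = 1 plus torsion [2], so Ȟ^1 ≅ Z ⊕ Z/2
Ȟ^2 = (0 − 0) − 0 = 0, so Ȟ^2 ≅ 0


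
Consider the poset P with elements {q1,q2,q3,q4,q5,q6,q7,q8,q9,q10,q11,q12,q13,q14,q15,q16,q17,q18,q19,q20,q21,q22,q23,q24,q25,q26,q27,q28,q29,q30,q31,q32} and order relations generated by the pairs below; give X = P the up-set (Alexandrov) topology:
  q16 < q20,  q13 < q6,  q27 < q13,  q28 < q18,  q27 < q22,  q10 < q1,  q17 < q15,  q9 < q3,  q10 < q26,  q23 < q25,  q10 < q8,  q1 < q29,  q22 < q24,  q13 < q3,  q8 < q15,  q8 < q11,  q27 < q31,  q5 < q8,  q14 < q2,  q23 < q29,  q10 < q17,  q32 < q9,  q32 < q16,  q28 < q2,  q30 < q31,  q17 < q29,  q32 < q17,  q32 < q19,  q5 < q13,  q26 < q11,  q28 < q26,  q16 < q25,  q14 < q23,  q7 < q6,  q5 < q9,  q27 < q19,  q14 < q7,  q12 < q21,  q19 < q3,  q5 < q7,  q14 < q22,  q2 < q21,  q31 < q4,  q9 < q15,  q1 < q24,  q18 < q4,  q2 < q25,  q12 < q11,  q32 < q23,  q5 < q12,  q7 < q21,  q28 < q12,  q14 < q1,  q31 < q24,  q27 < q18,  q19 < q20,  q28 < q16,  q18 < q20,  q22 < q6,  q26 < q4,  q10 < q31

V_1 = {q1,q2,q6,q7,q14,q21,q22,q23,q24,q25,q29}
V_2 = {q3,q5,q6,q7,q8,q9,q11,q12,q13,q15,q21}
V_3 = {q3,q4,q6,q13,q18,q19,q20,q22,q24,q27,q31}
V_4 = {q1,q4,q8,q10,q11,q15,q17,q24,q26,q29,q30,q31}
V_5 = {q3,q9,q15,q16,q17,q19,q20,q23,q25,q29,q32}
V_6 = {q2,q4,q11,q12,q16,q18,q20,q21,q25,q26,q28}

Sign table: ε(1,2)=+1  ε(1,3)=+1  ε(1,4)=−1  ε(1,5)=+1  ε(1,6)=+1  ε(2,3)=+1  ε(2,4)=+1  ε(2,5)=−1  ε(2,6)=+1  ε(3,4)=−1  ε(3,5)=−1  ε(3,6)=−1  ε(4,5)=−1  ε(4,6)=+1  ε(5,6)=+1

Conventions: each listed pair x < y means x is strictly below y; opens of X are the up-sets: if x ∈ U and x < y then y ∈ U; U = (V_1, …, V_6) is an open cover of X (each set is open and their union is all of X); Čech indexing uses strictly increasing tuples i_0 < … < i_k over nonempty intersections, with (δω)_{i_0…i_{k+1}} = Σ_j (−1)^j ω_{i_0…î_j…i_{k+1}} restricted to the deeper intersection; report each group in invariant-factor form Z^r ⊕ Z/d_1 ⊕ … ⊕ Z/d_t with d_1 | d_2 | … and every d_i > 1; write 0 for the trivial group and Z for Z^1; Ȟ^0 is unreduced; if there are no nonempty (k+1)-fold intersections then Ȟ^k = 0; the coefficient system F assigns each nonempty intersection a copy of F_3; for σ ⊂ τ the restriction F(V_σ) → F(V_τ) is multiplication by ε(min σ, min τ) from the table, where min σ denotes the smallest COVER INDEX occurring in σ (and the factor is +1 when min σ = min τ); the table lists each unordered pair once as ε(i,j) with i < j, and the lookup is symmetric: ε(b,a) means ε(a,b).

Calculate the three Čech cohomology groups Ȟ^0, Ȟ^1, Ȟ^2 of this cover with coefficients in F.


intersection data:
  V12={q6,q7,q21} V13={q6,q22,q24} V14={q1,q24,q29} V15={q23,q25,q29} V16={q2,q21,q25} V23={q3,q6,q13} V24={q8,q11,q15} V25={q3,q9,q15} V26={q11,q12,q21} V34={q4,q24,q31} V35={q3,q19,q20} V36={q4,q18,q20} V45={q15,q17,q29} V46={q4,q11,q26} V56={q16,q20,q25}
  V123={q6} V126={q21} V134={q24} V145={q29} V156={q25} V235={q3} V245={q15} V246={q11} V346={q4} V356={q20}
C dims 6,15,10; δ0: rk_F3 6; δ1: rk_F3 9
Ȟ^0 = (6 − 6) − 0 = 0, so Ȟ^0 ≅ 0
Ȟ^1 = (15 − 9) − 6 = 0, so Ȟ^1 ≅ 0
Ȟ^2 = (10 − 0) − 9 = 1, so Ȟ^2 ≅ Z/3

Ȟ^0 = 0,  Ȟ^1 = 0,  Ȟ^2 = Z/3


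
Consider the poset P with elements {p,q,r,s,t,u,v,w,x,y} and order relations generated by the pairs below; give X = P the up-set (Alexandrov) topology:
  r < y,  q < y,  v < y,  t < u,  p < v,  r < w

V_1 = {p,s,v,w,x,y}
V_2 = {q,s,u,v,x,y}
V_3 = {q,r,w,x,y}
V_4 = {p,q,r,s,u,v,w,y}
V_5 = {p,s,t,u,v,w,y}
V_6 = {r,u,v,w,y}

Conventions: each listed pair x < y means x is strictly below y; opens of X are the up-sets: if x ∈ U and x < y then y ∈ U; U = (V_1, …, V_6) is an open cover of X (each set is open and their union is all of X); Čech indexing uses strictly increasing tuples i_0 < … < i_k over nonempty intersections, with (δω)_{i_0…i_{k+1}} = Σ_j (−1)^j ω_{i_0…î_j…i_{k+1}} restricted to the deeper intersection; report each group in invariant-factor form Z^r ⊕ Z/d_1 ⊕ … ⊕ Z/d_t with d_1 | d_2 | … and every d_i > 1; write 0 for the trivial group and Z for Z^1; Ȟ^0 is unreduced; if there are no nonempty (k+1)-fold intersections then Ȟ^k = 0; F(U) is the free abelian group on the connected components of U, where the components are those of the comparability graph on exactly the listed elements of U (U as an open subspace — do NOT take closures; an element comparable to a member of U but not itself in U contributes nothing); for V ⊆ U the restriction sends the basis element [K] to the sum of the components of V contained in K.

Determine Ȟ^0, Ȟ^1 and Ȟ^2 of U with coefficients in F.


cover nerve:
  V12={s,v,x,y} V13={w,x,y} V14={p,s,v,w,y} V15={p,s,v,w,y} V16={v,w,y} V23={q,x,y} V24={q,s,u,v,y} V25={s,u,v,y} V26={u,v,y} V34={q,r,w,y} V35={w,y} V36={r,w,y} V45={p,s,u,v,w,y} V46={r,u,v,w,y} V56={u,v,w,y}
  V123={x,y} V124={s,v,y} V125={s,v,y} V126={v,y} V134={w,y} V135={w,y} V136={w,y} V145={p,s,v,w,y} V146={v,w,y} V156={v,w,y} V234={q,y} V235={y} V236={y} V245={s,u,v,y} V246={u,v,y} V256={u,v,y} V345={w,y} V346={r,w,y} V356={w,y} V456={u,v,w,y}
  V1234={y} V1235={y} V1236={y} V1245={s,v,y} V1246={v,y} V1256={v,y} V1345={w,y} V1346={w,y} V1356={w,y} V1456={v,w,y} V2345={y} V2346={y} V2356={y} V2456={u,v,y} V3456={w,y}
  V12345={y} V12346={y} V12356={y} V12456={v,y} V13456={w,y} V23456={y}
  V123456={y}
components per intersection:
  V1: {p,v,y} {s} {w} {x}
  V2: {q,v,y} {s} {u} {x}
  V3: {q,r,w,y} {x}
  V4: {p,q,r,v,w,y} {s} {u}
  V5: {p,v,y} {s} {t,u} {w}
  V6: {r,v,w,y} {u}
  V12: {s} {v,y} {x}
  V13: {w} {x} {y}
  V14: {p,v,y} {s} {w}
  V15: {p,v,y} {s} {w}
  V16: {v,y} {w}
  V23: {q,y} {x}
  V24: {q,v,y} {s} {u}
  V25: {s} {u} {v,y}
  V26: {u} {v,y}
  V34: {q,r,w,y}
  V35: {w} {y}
  V36: {r,w,y}
  V45: {p,v,y} {s} {u} {w}
  V46: {r,v,w,y} {u}
  V56: {u} {v,y} {w}
  V123: {x} {y}
  V124: {s} {v,y}
  V125: {s} {v,y}
  V126: {v,y}
  V134: {w} {y}
  V135: {w} {y}
  V136: {w} {y}
  V145: {p,v,y} {s} {w}
  V146: {v,y} {w}
  V156: {v,y} {w}
  V234: {q,y}
  V235: {y}
  V236: {y}
  V245: {s} {u} {v,y}
  V246: {u} {v,y}
  V256: {u} {v,y}
  V345: {w} {y}
  V346: {r,w,y}
  V356: {w} {y}
  V456: {u} {v,y} {w}
  V1234: {y}
  V1235: {y}
  V1236: {y}
  V1245: {s} {v,y}
  V1246: {v,y}
  V1256: {v,y}
  V1345: {w} {y}
  V1346: {w} {y}
  V1356: {w} {y}
  V1456: {v,y} {w}
  V2345: {y}
  V2346: {y}
  V2356: {y}
  V2456: {u} {v,y}
  V3456: {w} {y}
  V12345: {y}
  V12346: {y}
  V12356: {y}
  V12456: {v,y}
  V13456: {w} {y}
  V23456: {y}
  V123456: {y}
C dims 19,37,38,22; δ0: rk 15, SNF 1^15; δ1: rk 22, SNF 1^22; δ2: rk 16, SNF 1^16
Ȟ^0: (19−15)−0=4 ⇒ Z^4
Ȟ^1: (37−22)−15=0 ⇒ 0
Ȟ^2: (38−16)−22=0 ⇒ 0

Ȟ^0 ≅ Z^4, Ȟ^1 ≅ 0 and Ȟ^2 ≅ 0


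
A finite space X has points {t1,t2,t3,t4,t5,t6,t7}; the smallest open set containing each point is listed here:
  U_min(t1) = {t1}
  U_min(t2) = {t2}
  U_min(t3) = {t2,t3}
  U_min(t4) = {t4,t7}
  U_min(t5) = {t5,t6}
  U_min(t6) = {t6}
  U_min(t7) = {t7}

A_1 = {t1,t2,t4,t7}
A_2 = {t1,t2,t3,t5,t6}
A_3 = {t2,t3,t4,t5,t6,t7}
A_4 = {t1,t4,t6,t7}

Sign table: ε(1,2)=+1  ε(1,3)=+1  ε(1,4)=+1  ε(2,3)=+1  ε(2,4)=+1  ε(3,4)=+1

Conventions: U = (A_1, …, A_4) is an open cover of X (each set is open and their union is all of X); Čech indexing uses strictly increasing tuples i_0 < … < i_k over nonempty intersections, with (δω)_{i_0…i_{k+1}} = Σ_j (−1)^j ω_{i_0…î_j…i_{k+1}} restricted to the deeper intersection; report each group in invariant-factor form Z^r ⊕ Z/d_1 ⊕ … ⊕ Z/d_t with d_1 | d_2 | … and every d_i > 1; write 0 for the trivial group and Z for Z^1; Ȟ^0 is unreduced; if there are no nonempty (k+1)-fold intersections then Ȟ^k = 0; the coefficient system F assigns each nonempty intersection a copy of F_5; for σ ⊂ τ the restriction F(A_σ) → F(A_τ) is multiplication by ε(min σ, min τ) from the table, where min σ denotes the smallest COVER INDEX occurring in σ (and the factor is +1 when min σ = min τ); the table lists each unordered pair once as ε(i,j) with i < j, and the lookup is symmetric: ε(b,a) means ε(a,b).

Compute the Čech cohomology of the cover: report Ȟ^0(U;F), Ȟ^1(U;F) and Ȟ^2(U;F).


Ȟ^0 = Z/5; Ȟ^1 = 0; Ȟ^2 = Z/5

intersection data:
  A12={t1,t2} A13={t2,t4,t7} A14={t1,t4,t7} A23={t2,t3,t5,t6} A24={t1,t6} A34={t4,t6,t7}
  A123={t2} A124={t1} A134={t4,t7} A234={t6}
C dims 4,6,4; δ0: rk_F5 3; δ1: rk_F5 3
Ȟ^0 = (4 − 3) − 0 = 1, so Ȟ^0 ≅ Z/5
Ȟ^1 = (6 − 3) − 3 = 0, so Ȟ^1 ≅ 0
Ȟ^2 = (4 − 0) − 3 = 1, so Ȟ^2 ≅ Z/5


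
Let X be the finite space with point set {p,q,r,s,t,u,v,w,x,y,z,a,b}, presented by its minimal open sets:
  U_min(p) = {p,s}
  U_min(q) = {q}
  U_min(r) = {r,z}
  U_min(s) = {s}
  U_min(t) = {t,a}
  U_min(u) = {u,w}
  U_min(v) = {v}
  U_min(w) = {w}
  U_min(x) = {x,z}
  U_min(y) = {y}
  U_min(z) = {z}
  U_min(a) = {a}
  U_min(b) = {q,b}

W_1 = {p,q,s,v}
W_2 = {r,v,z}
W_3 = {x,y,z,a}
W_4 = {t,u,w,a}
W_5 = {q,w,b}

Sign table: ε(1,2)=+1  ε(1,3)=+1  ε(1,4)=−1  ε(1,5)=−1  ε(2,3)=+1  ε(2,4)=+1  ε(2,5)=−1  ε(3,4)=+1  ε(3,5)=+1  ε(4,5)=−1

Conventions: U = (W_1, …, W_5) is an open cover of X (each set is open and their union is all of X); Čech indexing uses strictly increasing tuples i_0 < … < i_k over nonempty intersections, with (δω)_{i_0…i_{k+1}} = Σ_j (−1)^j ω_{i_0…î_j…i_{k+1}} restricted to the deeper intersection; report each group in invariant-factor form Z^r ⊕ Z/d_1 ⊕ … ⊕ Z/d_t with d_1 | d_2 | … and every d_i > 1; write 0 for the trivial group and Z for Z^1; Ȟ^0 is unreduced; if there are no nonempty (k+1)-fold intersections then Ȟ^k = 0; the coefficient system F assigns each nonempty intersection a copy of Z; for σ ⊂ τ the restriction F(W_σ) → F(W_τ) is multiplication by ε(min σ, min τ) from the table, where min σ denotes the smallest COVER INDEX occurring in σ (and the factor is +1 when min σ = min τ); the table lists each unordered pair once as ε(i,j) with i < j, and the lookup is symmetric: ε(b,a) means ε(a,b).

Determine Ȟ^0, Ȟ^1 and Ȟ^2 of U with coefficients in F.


Ȟ^0(U;F) ≅ Z, Ȟ^1(U;F) ≅ Z and Ȟ^2(U;F) ≅ 0

cover nerve:
  W12={v} W15={q} W23={z} W34={a} W45={w}
C dims 5,5; δ0: rk 4, SNF 1^4
Ȟ^0: (5−4)−0=1 ⇒ Z
Ȟ^1: (5−0)−4=1 ⇒ Z
Ȟ^2: (0−0)−0=0 ⇒ 0
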